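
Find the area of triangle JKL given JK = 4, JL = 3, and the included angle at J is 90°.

Area = (1/2) * JK * JL * sin(J)
Area = (1/2) * 4 * 3 * sin(90°)
Area = (1/2) * 4 * 3 * 1
Area = 6

6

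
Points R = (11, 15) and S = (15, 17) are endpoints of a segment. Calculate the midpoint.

The midpoint is the point halfway along the segment.
Move half the horizontal distance: 11 + (15 - 11)/2 = 11 + 4/2 = 13
Move half the vertical distance: 15 + (17 - 15)/2 = 15 + 2/2 = 16
Midpoint = (13, 16)

(13, 16)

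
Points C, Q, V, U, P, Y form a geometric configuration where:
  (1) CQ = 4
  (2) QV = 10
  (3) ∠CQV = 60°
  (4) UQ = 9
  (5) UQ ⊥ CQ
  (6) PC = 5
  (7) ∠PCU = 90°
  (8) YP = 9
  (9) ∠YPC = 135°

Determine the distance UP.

Step 1: By the law of cosines on triangle UQC: UC² = 9² + 4² − 2·9·4·cos(90°) = 97, so UC = √97.
Step 2: By the law of cosines on triangle UCP: UP² = √97² + 5² − 2·√97·5·cos(90°) = 122, so UP = √122.

Therefore, the length of UP = √122.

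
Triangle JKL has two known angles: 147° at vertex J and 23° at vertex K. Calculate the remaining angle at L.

The interior angles sum to 180°: angle L = 180 - 147 - 23 = 10°.
The triangle is obtuse (angles 147°, 23°, 10°).

10 degrees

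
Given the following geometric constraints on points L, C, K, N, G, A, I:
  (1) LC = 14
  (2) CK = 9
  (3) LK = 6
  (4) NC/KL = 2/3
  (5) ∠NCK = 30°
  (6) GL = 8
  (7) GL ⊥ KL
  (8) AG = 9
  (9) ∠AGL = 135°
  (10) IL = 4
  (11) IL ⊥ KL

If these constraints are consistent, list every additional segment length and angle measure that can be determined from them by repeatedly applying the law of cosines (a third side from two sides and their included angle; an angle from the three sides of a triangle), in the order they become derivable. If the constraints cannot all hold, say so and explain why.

The constraints are consistent. Derivable facts, in order:
After 1 step:
- KG = 10
- KI = 2·√13
- KN ≈ 5.89
- LA ≈ 15.71
- ∠CKL = 137.01°
- ∠CLK = 26°
- ∠KCL = 16.99°
After 2 steps:
- ∠ALG = 23.9°
- ∠CKN = 19.86°
- ∠CNK = 130.14°
- ∠GAL = 21.1°
- ∠GKL = 53.13°
- ∠IKL = 33.69°
- ∠KGL = 36.87°
- ∠KIL = 56.31°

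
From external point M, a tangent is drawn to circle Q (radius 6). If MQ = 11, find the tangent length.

Let T be the point of tangency. Then QT ⊥ MT (radius ⊥ tangent).
In right triangle QTM: QM² = QT² + MT²
11² = 6² + MT²
MT² = 85, MT = sqrt(85)

sqrt(85)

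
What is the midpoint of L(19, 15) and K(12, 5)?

M = ((x₁ + x₂)/2, (y₁ + y₂)/2)
= ((19 + 12)/2, (15 + 5)/2)
= (31/2, 20/2) = (31/2, 10)

(31/2, 10)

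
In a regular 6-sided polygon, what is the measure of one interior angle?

Each interior angle of a regular n-gon is (n - 2) * 180 / n.
For n = 6: (6 - 2) * 180 / 6 = 720/6 = 120 degrees.

120 degrees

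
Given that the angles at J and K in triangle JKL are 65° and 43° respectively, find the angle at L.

Let angle L = x. Then 65 + 43 + x = 180.
x = 180 - 108 = 72 degrees.

72 degrees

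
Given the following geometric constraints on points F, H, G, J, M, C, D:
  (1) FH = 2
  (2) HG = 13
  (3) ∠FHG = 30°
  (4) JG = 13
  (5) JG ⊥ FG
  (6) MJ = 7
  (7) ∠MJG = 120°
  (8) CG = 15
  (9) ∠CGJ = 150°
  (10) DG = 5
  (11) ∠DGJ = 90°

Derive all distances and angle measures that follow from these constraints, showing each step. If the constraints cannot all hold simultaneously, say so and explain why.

The constraints are consistent.

Step 1: From FH = 2, HG = 13, and ∠FHG = 30°, by the law of cosines:
  FG² = FH² + HG² - 2·FH·HG·cos(30°) = 4 + 169 - 45.03 = 128
  FG ≈ 11.31

Step 2: From GJ = 13, JM = 7, and ∠GJM = 120°, by the law of cosines:
  GM² = GJ² + JM² - 2·GJ·JM·cos(120°) = 169 + 49 + 91 = 309
  GM ≈ 17.58

Step 3: From JG = 13, GC = 15, and ∠JGC = 150°, by the law of cosines:
  JC² = JG² + GC² - 2·JG·GC·cos(150°) = 169 + 225 + 337.7 = 731.7
  JC ≈ 27.05

Step 4: From JG = 13, GD = 5, and ∠JGD = 90°, by the law of cosines:
  JD² = JG² + GD² - 2·JG·GD·cos(90°) = 169 + 25 - 0 = 194
  JD = √194

Step 5: From FG = 11.31, GJ = 13, and ∠FGJ = 90°, by the law of cosines:
  FJ² = FG² + GJ² - 2·FG·GJ·cos(90°) = 128 + 169 - 0 = 297
  FJ ≈ 17.23

Step 6: From FG = 11.31, FH = 2, GH = 13, by the inverse law of cosines:
  cos(∠GFH) = (FG² + FH² - GH²) / (2·FG·FH)
  ∠GFH = 144.93°

Step 7: From GF = 11.31, GH = 13, FH = 2, by the inverse law of cosines:
  cos(∠FGH) = (GF² + GH² - FH²) / (2·GF·GH)
  ∠FGH = 5.07°

Step 8: From GJ = 13, GM = 17.58, JM = 7, by the inverse law of cosines:
  cos(∠JGM) = (GJ² + GM² - JM²) / (2·GJ·GM)
  ∠JGM = 20.17°

Step 9: From JC = 27.05, JG = 13, CG = 15, by the inverse law of cosines:
  cos(∠CJG) = (JC² + JG² - CG²) / (2·JC·JG)
  ∠CJG = 16.1°

Step 10: From JD = √194, JG = 13, DG = 5, by the inverse law of cosines:
  cos(∠DJG) = (JD² + JG² - DG²) / (2·JD·JG)
  ∠DJG = 21.04°

Step 11: From MG = 17.58, MJ = 7, GJ = 13, by the inverse law of cosines:
  cos(∠GMJ) = (MG² + MJ² - GJ²) / (2·MG·MJ)
  ∠GMJ = 39.83°

Step 12: From CG = 15, CJ = 27.05, GJ = 13, by the inverse law of cosines:
  cos(∠GCJ) = (CG² + CJ² - GJ²) / (2·CG·CJ)
  ∠GCJ = 13.9°

Step 13: From DG = 5, DJ = √194, GJ = 13, by the inverse law of cosines:
  cos(∠GDJ) = (DG² + DJ² - GJ²) / (2·DG·DJ)
  ∠GDJ = 68.96°

Step 14: From FG = 11.31, FJ = 17.23, GJ = 13, by the inverse law of cosines:
  cos(∠GFJ) = (FG² + FJ² - GJ²) / (2·FG·FJ)
  ∠GFJ = 48.97°

Step 15: From JF = 17.23, JG = 13, FG = 11.31, by the inverse law of cosines:
  cos(∠FJG) = (JF² + JG² - FG²) / (2·JF·JG)
  ∠FJG = 41.03°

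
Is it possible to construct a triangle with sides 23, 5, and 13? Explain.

No.
The triangle inequality is violated: 5 + 13 = 18 ≤ 23.
These lengths cannot form a triangle.

No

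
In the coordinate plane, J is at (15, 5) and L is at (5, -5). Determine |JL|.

d = sqrt((5 - 15)^2 + (-5 - 5)^2)
d = sqrt(-10^2 + -10^2)
d = sqrt(100 + 100)
d = sqrt(200) = 10*sqrt(2)

10*sqrt(2)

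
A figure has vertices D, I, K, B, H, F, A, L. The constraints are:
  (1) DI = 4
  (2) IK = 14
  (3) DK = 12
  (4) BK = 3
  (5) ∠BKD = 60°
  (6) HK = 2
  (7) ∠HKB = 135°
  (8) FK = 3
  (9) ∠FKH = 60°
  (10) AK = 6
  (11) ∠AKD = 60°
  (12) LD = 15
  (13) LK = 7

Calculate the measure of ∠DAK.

Step 1: By the law of cosines on triangle AKD: AD² = 6² + 12² − 2·6·12·cos(60°) = 108, so AD = 6·√3.
Step 2: By the inverse law of cosines on triangle DAK: cos(∠DAK) = ((6·√3)² + 6² − 12²) / (2·6·√3·6) = 0/124.71 = 0, so ∠DAK = 90°.

Therefore, the measure of angle ∠DAK = 90°.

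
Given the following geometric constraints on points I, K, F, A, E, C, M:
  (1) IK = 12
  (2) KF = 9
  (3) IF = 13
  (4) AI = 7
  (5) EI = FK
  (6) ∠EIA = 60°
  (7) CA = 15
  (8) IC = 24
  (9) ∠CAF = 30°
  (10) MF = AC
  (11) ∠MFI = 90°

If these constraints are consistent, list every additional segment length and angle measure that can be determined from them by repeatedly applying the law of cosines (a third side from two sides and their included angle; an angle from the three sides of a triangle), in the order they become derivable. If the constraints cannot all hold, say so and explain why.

These constraints are not satisfiable: by the triangle inequality in triangle AIC, (4) AI = 7 and (7) CA = 15 force IC ≤ 7 + 15 = 22, but (8) says IC = 24. No planar figure meets all of them, so nothing further can be derived.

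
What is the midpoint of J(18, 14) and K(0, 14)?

The midpoint is the average of the coordinates:
x: (18 + 0)/2 = 9
y: (14 + 14)/2 = 14
Midpoint = (9, 14)

(9, 14)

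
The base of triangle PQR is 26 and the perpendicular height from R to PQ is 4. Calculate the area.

Area = (1/2)(26)(4) = 52

52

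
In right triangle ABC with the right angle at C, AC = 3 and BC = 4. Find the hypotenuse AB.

AB = sqrt(3^2 + 4^2) = sqrt(25) = 5

5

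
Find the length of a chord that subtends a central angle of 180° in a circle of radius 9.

Chord length = 2r sin(θ/2)
= 2 × 9 × sin(180°/2)
= 2 × 9 × sin(90°)
= 18

18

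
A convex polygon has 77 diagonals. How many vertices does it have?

Using d = n(n - 3)/2, we solve 77 = n(n - 3)/2.
So n(n - 3) = 154.
Testing n = 14: 14 * 11 = 154 = 154. Correct.
The polygon has 14 sides.

14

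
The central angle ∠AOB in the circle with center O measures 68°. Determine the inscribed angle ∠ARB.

By the inscribed angle theorem, the inscribed angle is half the central angle.
Inscribed angle = 68° / 2 = 34°

34°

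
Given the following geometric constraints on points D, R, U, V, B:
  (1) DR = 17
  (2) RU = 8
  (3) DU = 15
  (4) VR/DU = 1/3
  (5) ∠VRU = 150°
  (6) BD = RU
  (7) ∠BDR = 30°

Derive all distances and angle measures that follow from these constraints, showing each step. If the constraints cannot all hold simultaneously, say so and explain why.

The constraints are consistent.

From the given relations:
  VR = 1/3·DU = 1/3·15 = 5
  BD = RU = 8

Step 1: From RD = 17, DB = 8, and ∠RDB = 30°, by the law of cosines:
  RB² = RD² + DB² - 2·RD·DB·cos(30°) = 289 + 64 - 235.6 = 117.4
  RB ≈ 10.84

Step 2: From UR = 8, RV = 5, and ∠URV = 150°, by the law of cosines:
  UV² = UR² + RV² - 2·UR·RV·cos(150°) = 64 + 25 + 69.28 = 158.3
  UV ≈ 12.58

Step 3: From DR = 17, DU = 15, RU = 8, by the inverse law of cosines:
  cos(∠RDU) = (DR² + DU² - RU²) / (2·DR·DU)
  ∠RDU = 28.07°

Step 4: From RD = 17, RU = 8, DU = 15, by the inverse law of cosines:
  cos(∠DRU) = (RD² + RU² - DU²) / (2·RD·RU)
  ∠DRU = 61.93°

Step 5: From UD = 15, UR = 8, DR = 17, by the inverse law of cosines:
  cos(∠DUR) = (UD² + UR² - DR²) / (2·UD·UR)
  ∠DUR = 90°

Step 6: From RB = 10.84, RD = 17, BD = 8, by the inverse law of cosines:
  cos(∠BRD) = (RB² + RD² - BD²) / (2·RB·RD)
  ∠BRD = 21.66°

Step 7: From UR = 8, UV = 12.58, RV = 5, by the inverse law of cosines:
  cos(∠RUV) = (UR² + UV² - RV²) / (2·UR·UV)
  ∠RUV = 11.46°

Step 8: From VR = 5, VU = 12.58, RU = 8, by the inverse law of cosines:
  cos(∠RVU) = (VR² + VU² - RU²) / (2·VR·VU)
  ∠RVU = 18.54°

Step 9: From BD = 8, BR = 10.84, DR = 17, by the inverse law of cosines:
  cos(∠DBR) = (BD² + BR² - DR²) / (2·BD·BR)
  ∠DBR = 128.34°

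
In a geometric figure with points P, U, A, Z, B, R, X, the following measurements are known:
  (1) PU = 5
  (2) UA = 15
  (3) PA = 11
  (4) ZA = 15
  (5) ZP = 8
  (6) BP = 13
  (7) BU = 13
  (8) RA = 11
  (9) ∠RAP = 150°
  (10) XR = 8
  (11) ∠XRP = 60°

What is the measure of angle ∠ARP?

Step 1: By the law of cosines on triangle RAP: RP² = 11² + 11² − 2·11·11·cos(150°) = 451.58, so RP ≈ 21.25.
Step 2: By the inverse law of cosines on triangle ARP: cos(∠ARP) = (11² + 21.25² − 11²) / (2·11·21.25) = 451.58/467.51 = 0.9659, so ∠ARP = 15°.

Therefore, the measure of angle ∠ARP = 15°.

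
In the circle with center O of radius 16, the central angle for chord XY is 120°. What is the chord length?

Drop a perpendicular from the center to the chord, bisecting both the chord and the central angle.
Each half-chord = r sin(θ/2) = 16 sin(60°).
The full chord = 2 × 16 × sin(60°) = 16*sqrt(3).

16*sqrt(3)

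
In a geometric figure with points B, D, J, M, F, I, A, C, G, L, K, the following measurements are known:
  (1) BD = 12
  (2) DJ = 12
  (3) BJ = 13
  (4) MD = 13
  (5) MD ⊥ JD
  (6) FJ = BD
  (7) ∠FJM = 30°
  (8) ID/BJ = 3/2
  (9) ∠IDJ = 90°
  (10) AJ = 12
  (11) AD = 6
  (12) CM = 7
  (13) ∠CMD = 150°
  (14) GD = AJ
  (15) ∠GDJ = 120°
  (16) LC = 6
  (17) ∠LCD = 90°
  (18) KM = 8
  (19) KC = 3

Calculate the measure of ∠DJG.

From the given relations: GD = AJ = 12.
Step 1: By the law of cosines on triangle JDG: JG² = 12² + 12² − 2·12·12·cos(120°) = 432, so JG = 12·√3.
Step 2: By the inverse law of cosines on triangle DJG: cos(∠DJG) = (12² + (12·√3)² − 12²) / (2·12·12·√3) = 432/498.83 = 0.866, so ∠DJG = 30°.

Therefore, the measure of angle ∠DJG = 30°.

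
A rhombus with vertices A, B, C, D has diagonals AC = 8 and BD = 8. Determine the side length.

In a rhombus, the diagonals bisect each other perpendicularly, creating four congruent right triangles.
Each triangle has legs 4 (half of 8) and 4 (half of 8).
The hypotenuse of each right triangle is a side of the rhombus:
side = sqrt(4^2 + 4^2) = sqrt(32) = 4*sqrt(2)

4*sqrt(2)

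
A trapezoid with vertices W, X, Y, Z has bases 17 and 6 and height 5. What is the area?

Area = (17 + 6) * 5 / 2 = 115 / 2 = 115/2

115/2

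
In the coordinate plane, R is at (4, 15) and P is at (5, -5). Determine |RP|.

d = sqrt((1)^2 + (-20)^2) = sqrt(401)

sqrt(401)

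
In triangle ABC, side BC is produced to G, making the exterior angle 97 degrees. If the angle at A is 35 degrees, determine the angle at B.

angle B = 97 - 35 = 62 degrees (exterior angle theorem).

62 degrees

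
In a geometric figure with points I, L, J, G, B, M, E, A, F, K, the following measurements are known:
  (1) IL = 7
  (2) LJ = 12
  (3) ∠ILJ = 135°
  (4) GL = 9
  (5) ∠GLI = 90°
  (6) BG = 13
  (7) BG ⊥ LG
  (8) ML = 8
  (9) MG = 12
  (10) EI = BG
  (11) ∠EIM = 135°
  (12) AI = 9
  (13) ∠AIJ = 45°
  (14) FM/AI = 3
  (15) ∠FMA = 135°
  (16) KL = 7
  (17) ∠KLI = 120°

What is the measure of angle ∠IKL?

Step 1: By the law of cosines on triangle KLI: KI² = 7² + 7² − 2·7·7·cos(120°) = 147, so KI = 7·√3.
Step 2: By the inverse law of cosines on triangle IKL: cos(∠IKL) = ((7·√3)² + 7² − 7²) / (2·7·√3·7) = 147/169.74 = 0.866, so ∠IKL = 30°.

Therefore, the measure of angle ∠IKL = 30°.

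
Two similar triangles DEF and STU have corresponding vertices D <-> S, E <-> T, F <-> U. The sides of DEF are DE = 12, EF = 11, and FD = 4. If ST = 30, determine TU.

Since the triangles are similar, the ratio of corresponding sides is constant.
Scale factor k = ST / DE = 30 / 12 = 5/2
TU = k * EF = 5/2 * 11 = 55/2

55/2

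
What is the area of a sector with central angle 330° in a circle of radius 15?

Sector area = πr² × θ/360
= π × 15² × 11/12
= π × 225 × 11/12
= 825*pi/4

825*pi/4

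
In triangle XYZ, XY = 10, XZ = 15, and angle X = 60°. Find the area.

Area = (1/2) * XY * XZ * sin(X)
Area = (1/2) * 10 * 15 * sin(60°)
Area = (1/2) * 10 * 15 * sqrt(3)/2
Area = 75*sqrt(3)/2

75*sqrt(3)/2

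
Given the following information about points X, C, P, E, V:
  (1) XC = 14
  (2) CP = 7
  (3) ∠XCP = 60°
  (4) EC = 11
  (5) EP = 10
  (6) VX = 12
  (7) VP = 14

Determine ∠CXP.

Step 1: By the law of cosines on triangle XCP: XP² = 14² + 7² − 2·14·7·cos(60°) = 147, so XP = 7·√3.
Step 2: By the inverse law of cosines on triangle CXP: cos(∠CXP) = (14² + (7·√3)² − 7²) / (2·14·7·√3) = 294/339.48 = 0.866, so ∠CXP = 30°.

Therefore, the measure of angle ∠CXP = 30°.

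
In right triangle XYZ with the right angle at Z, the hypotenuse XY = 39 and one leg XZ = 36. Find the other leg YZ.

YZ = sqrt(39^2 - 36^2) = sqrt(225) = 15

15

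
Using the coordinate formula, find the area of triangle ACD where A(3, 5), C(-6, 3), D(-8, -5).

The Shoelace formula computes the area from vertex coordinates by summing cross products.
For vertices (3,5), (-6,3), (-8,-5):
Signed sum = 3*3 - -6*5 + -6*-5 - -8*3 + -8*5 - 3*-5
= 39 + 54 + -25 = 68
Area = (1/2)|68| = 34.

34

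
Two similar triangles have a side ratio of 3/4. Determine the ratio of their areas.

Area ratio = (side ratio)^2 = (3/4)^2 = 9:16.

9:16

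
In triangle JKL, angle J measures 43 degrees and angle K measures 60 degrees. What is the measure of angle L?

Let angle L = x. Then 43 + 60 + x = 180.
x = 180 - 103 = 77 degrees.

77 degrees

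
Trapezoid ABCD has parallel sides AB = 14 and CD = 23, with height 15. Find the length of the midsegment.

midsegment = (14 + 23) / 2 = 37 / 2 = 37/2

37/2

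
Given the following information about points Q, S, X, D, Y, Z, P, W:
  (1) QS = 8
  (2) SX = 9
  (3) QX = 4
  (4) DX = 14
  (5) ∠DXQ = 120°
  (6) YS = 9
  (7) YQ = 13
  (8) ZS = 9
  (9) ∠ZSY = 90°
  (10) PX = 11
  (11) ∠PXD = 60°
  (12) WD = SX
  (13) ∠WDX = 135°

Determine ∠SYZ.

Step 1: By the law of cosines on triangle YSZ: YZ² = 9² + 9² − 2·9·9·cos(90°) = 162, so YZ = 9·√2.
Step 2: By the inverse law of cosines on triangle SYZ: cos(∠SYZ) = (9² + (9·√2)² − 9²) / (2·9·9·√2) = 162/229.1 = 0.7071, so ∠SYZ = 45°.

Therefore, the measure of angle ∠SYZ = 45°.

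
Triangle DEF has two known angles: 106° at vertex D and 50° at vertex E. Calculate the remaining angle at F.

By the triangle angle sum property, the three interior angles of any triangle add up to 180°.
We know angle D = 106° and angle E = 50°, so their sum is 156°.
Therefore angle F = 180° - 156° = 24°.

24 degrees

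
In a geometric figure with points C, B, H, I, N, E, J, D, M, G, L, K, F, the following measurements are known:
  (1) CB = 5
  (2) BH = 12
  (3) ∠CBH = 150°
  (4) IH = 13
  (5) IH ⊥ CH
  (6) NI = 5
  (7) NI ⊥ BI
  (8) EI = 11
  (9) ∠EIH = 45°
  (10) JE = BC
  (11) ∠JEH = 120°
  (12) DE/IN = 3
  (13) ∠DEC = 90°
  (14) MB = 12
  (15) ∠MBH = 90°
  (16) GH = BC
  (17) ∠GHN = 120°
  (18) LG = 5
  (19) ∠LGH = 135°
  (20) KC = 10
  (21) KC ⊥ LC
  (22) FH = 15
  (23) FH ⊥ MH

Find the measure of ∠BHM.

Step 1: By the law of cosines on triangle HBM: HM² = 12² + 12² − 2·12·12·cos(90°) = 288, so HM = 12·√2.
Step 2: By the inverse law of cosines on triangle BHM: cos(∠BHM) = (12² + (12·√2)² − 12²) / (2·12·12·√2) = 288/407.29 = 0.7071, so ∠BHM = 45°.

Therefore, the measure of angle ∠BHM = 45°.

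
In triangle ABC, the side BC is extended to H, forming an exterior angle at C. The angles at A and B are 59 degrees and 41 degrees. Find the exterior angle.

Exterior angle = 59 + 41 = 100 degrees (exterior angle theorem).

100 degrees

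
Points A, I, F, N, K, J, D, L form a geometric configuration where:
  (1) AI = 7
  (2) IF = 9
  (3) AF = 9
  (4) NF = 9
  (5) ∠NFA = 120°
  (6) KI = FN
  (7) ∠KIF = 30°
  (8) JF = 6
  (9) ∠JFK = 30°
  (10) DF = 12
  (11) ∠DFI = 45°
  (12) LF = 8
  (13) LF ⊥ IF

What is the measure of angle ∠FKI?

From the given relations: KI = FN = 9.
Step 1: By the law of cosines on triangle KIF: KF² = 9² + 9² − 2·9·9·cos(30°) = 21.7, so KF ≈ 4.66.
Step 2: By the inverse law of cosines on triangle FKI: cos(∠FKI) = (4.66² + 9² − 9²) / (2·4.66·9) = 21.7/83.86 = 0.2588, so ∠FKI = 75°.

Therefore, the measure of angle ∠FKI = 75°.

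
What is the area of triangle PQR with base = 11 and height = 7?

Area = (1/2) * base * height
Area = (1/2) * 11 * 7
Area = 77/2

77/2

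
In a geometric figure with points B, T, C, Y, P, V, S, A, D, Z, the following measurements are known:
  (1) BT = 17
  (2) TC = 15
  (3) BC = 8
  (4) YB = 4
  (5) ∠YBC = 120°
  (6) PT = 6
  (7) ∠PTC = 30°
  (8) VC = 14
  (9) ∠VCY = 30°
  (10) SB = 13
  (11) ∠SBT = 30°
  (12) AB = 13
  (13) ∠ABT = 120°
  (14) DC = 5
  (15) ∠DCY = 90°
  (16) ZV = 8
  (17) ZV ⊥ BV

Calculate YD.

Step 1: By the law of cosines on triangle CBY: CY² = 8² + 4² − 2·8·4·cos(120°) = 112, so CY = 4·√7.
Step 2: By the law of cosines on triangle YCD: YD² = (4·√7)² + 5² − 2·4·√7·5·cos(90°) = 137, so YD = √137.

Therefore, the length of YD = √137.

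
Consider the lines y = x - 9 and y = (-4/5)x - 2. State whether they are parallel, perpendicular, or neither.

Slope of line 1: m1 = 1
Slope of line 2: m2 = -4/5
m1 != m2 and m1*m2 = -4/5 != -1. Neither.

Neither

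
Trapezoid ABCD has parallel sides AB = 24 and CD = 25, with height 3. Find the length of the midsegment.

The midsegment of a trapezoid = (base1 + base2) / 2
midsegment = (24 + 25) / 2
midsegment = 49 / 2
midsegment = 49/2

49/2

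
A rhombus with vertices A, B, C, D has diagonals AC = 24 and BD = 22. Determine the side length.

Half-diagonals are 12 and 11. side = sqrt(12^2 + 11^2) = sqrt(265)

sqrt(265)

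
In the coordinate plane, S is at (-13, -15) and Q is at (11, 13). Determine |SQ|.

d = sqrt((11 - -13)^2 + (13 - -15)^2)
d = sqrt(24^2 + 28^2)
d = sqrt(576 + 784)
d = sqrt(1360) = 4*sqrt(85)

4*sqrt(85)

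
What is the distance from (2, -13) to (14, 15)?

The horizontal distance is |14 - 2| = 12 and the vertical distance is |15 - -13| = 28.
By the Pythagorean theorem, d = sqrt(12^2 + 28^2) = sqrt(928) = 4*sqrt(58).

4*sqrt(58)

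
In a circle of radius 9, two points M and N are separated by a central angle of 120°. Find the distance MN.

Chord = 2(9) sin(60°) = 9*sqrt(3)

9*sqrt(3)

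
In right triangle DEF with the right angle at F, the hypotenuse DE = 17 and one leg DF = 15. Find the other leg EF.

By the Pythagorean theorem: EF^2 = DE^2 - DF^2
EF^2 = 17^2 - 15^2 = 289 - 225 = 64
EF = sqrt(64) = 8

8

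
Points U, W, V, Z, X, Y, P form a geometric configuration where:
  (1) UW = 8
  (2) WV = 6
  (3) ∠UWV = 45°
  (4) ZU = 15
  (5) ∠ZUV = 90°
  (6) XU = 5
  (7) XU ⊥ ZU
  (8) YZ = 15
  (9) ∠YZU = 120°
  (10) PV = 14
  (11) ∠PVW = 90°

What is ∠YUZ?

Step 1: By the law of cosines on triangle UZY: UY² = 15² + 15² − 2·15·15·cos(120°) = 675, so UY = 15·√3.
Step 2: By the inverse law of cosines on triangle YUZ: cos(∠YUZ) = ((15·√3)² + 15² − 15²) / (2·15·√3·15) = 675/779.42 = 0.866, so ∠YUZ = 30°.

Therefore, the measure of angle ∠YUZ = 30°.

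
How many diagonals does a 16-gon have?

Total line segments between 16 vertices = C(16,2) = 120.
Subtract the 16 sides: 120 - 16 = 104 diagonals.

104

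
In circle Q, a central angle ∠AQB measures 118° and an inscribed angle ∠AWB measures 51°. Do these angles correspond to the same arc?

By the inscribed angle theorem, the inscribed angle for a central angle of 118° should be 118° / 2 = 59°.
The given inscribed angle is 51°, which does not equal 59°.
Therefore, no, they do not correspond to the same arc.

No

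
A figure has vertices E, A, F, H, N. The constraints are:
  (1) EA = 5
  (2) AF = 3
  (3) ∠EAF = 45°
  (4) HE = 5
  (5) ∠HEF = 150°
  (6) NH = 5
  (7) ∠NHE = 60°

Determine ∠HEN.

Step 1: By the law of cosines on triangle EHN: EN² = 5² + 5² − 2·5·5·cos(60°) = 25, so EN = 5.
Step 2: By the inverse law of cosines on triangle HEN: cos(∠HEN) = (5² + 5² − 5²) / (2·5·5) = 25/50 = 0.5, so ∠HEN = 60°.

Therefore, the measure of angle ∠HEN = 60°.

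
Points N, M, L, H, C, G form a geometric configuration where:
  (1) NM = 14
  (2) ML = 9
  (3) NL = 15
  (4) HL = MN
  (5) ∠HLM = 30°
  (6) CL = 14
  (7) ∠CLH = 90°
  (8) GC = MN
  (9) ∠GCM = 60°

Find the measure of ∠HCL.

From the given relations: HL = MN = 14.
Step 1: By the law of cosines on triangle CLH: CH² = 14² + 14² − 2·14·14·cos(90°) = 392, so CH = 14·√2.
Step 2: By the inverse law of cosines on triangle HCL: cos(∠HCL) = ((14·√2)² + 14² − 14²) / (2·14·√2·14) = 392/554.37 = 0.7071, so ∠HCL = 45°.

Therefore, the measure of angle ∠HCL = 45°.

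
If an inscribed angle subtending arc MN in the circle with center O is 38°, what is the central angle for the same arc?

Central angle = 2 × 38° = 76° (inscribed angle theorem).

76°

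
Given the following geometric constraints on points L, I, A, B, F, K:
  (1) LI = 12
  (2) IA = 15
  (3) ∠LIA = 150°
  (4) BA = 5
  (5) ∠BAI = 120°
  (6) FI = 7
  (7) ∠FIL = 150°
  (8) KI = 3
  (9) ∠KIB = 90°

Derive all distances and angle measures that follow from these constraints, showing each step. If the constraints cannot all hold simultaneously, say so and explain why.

The constraints are consistent.

Step 1: From LI = 12, IA = 15, and ∠LIA = 150°, by the law of cosines:
  LA² = LI² + IA² - 2·LI·IA·cos(150°) = 144 + 225 + 311.8 = 680.8
  LA ≈ 26.09

Step 2: From LI = 12, IF = 7, and ∠LIF = 150°, by the law of cosines:
  LF² = LI² + IF² - 2·LI·IF·cos(150°) = 144 + 49 + 145.5 = 338.5
  LF ≈ 18.4

Step 3: From IA = 15, AB = 5, and ∠IAB = 120°, by the law of cosines:
  IB² = IA² + AB² - 2·IA·AB·cos(120°) = 225 + 25 + 75 = 325
  IB = 5·√13

Step 4: From BI = 5·√13, IK = 3, and ∠BIK = 90°, by the law of cosines:
  BK² = BI² + IK² - 2·BI·IK·cos(90°) = 325 + 9 - 0 = 334
  BK ≈ 18.28

Step 5: From LA = 26.09, LI = 12, AI = 15, by the inverse law of cosines:
  cos(∠ALI) = (LA² + LI² - AI²) / (2·LA·LI)
  ∠ALI = 16.71°

Step 6: From LF = 18.4, LI = 12, FI = 7, by the inverse law of cosines:
  cos(∠FLI) = (LF² + LI² - FI²) / (2·LF·LI)
  ∠FLI = 10.97°

Step 7: From IA = 15, IB = 5·√13, AB = 5, by the inverse law of cosines:
  cos(∠AIB) = (IA² + IB² - AB²) / (2·IA·IB)
  ∠AIB = 13.9°

Step 8: From AI = 15, AL = 26.09, IL = 12, by the inverse law of cosines:
  cos(∠IAL) = (AI² + AL² - IL²) / (2·AI·AL)
  ∠IAL = 13.29°

Step 9: From BA = 5, BI = 5·√13, AI = 15, by the inverse law of cosines:
  cos(∠ABI) = (BA² + BI² - AI²) / (2·BA·BI)
  ∠ABI = 46.1°

Step 10: From FI = 7, FL = 18.4, IL = 12, by the inverse law of cosines:
  cos(∠IFL) = (FI² + FL² - IL²) / (2·FI·FL)
  ∠IFL = 19.03°

Step 11: From BI = 5·√13, BK = 18.28, IK = 3, by the inverse law of cosines:
  cos(∠IBK) = (BI² + BK² - IK²) / (2·BI·BK)
  ∠IBK = 9.45°

Step 12: From KB = 18.28, KI = 3, BI = 5·√13, by the inverse law of cosines:
  cos(∠BKI) = (KB² + KI² - BI²) / (2·KB·KI)
  ∠BKI = 80.55°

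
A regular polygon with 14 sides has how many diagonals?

Each of the 14 vertices connects to 11 non-adjacent vertices via diagonals.
Total connections = 14 × 11 = 154, but each diagonal is counted twice.
Number of diagonals = 154 / 2 = 77.

77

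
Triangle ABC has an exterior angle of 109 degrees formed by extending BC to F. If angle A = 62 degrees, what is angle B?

The exterior angle theorem states that an exterior angle equals the sum of the two non-adjacent interior angles.
So 109 = 62 + angle B, which gives angle B = 109 - 62 = 47 degrees.

47 degrees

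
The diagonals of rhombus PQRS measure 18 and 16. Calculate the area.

Area = (18 * 16) / 2 = 288 / 2 = 144

144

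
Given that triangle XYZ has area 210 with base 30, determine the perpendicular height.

Area = (1/2) * base * height
height = 2 * Area / base
height = 2 * 210 / 30
height = 420 / 30
height = 14

14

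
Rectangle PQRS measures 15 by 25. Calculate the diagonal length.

A rectangle's diagonal splits it into two right triangles, with the diagonal as the hypotenuse.
By the Pythagorean theorem, d^2 = 15^2 + 25^2 = 850.
Therefore d = sqrt(850) = 5*sqrt(34).

5*sqrt(34)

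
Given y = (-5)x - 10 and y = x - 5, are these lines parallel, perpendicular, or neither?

Slope of line 1: m1 = -5
Slope of line 2: m2 = 1
For parallel lines we need equal slopes: -5 != 1.
For perpendicular lines we need m1*m2 = -1: (-5)(1) = -5 != -1.
Since neither condition holds, the lines are neither parallel nor perpendicular.

Neither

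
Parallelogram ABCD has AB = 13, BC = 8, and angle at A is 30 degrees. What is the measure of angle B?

In a parallelogram, consecutive angles are supplementary (sum to 180°).
angle B = 180 - angle A
angle B = 180 - 30
angle B = 150 degrees

150 degrees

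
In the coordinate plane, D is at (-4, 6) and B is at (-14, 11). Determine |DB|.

The horizontal distance is |-14 - -4| = 10 and the vertical distance is |11 - 6| = 5.
By the Pythagorean theorem, d = sqrt(10^2 + 5^2) = sqrt(125) = 5*sqrt(5).

5*sqrt(5)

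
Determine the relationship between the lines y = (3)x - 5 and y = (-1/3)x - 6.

Slope of line 1: m1 = 3
Slope of line 2: m2 = -1/3
m1 * m2 = (3) * (-1/3) = -1 = -1, so the lines are perpendicular.

Perpendicular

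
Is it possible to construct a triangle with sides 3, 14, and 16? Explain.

Yes.
The triangle inequality requires that the sum of any two sides exceeds the third.
Here 3 + 14 = 17 > 16, so the condition is met.

Yes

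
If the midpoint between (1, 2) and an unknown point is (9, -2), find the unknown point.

Using the midpoint formula: M = ((x1 + x2)/2, (y1 + y2)/2)
We know M = (9, -2) and Q = (1, 2)
For x: 9 = (1 + x2)/2, so x2 = 2*9 - 1 = 17
For y: -2 = (2 + y2)/2, so y2 = 2*-2 - 2 = -6
S = (17, -6)

(17, -6)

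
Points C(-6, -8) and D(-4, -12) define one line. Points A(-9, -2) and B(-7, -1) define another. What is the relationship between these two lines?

Slope of line 1: m1 = (-12 - -8)/(-4 - -6) = -4/2 = -2
Slope of line 2: m2 = (-1 - -2)/(-7 - -9) = 1/2 = 1/2
m1 * m2 = (-2) * (1/2) = -1 = -1, so the lines are perpendicular.

Perpendicular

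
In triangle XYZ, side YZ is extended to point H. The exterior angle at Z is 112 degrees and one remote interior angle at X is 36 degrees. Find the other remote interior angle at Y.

angle Y = 112 - 36 = 76 degrees (exterior angle theorem).

76 degrees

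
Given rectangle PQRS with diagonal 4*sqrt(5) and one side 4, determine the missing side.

The diagonal of a rectangle forms a right triangle with the two sides.
Rearranging the Pythagorean theorem: missing side = sqrt(d^2 - known^2).
= sqrt(80 - 16) = sqrt(64) = 8.

8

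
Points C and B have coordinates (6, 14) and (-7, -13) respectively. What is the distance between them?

The horizontal distance is |-7 - 6| = 13 and the vertical distance is |-13 - 14| = 27.
By the Pythagorean theorem, d = sqrt(13^2 + 27^2) = sqrt(898).

sqrt(898)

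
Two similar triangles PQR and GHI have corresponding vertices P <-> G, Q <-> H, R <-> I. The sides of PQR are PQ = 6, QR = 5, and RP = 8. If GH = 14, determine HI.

k = 14/6 = 7/3. HI = 7/3 * 5 = 35/3.

35/3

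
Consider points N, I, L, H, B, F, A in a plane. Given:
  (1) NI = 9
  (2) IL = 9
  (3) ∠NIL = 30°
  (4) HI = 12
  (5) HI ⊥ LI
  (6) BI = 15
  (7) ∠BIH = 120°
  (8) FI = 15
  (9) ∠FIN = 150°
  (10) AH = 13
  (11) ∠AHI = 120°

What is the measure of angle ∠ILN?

Step 1: By the law of cosines on triangle LIN: LN² = 9² + 9² − 2·9·9·cos(30°) = 21.7, so LN ≈ 4.66.
Step 2: By the inverse law of cosines on triangle ILN: cos(∠ILN) = (9² + 4.66² − 9²) / (2·9·4.66) = 21.7/83.86 = 0.2588, so ∠ILN = 75°.

Therefore, the measure of angle ∠ILN = 75°.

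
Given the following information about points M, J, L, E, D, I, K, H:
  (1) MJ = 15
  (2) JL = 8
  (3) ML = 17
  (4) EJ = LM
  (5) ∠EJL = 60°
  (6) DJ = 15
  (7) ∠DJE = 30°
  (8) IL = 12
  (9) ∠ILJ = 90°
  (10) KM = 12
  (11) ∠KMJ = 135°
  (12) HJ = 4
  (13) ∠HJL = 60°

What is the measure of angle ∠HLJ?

Step 1: By the law of cosines on triangle LJH: LH² = 8² + 4² − 2·8·4·cos(60°) = 48, so LH = 4·√3.
Step 2: By the inverse law of cosines on triangle HLJ: cos(∠HLJ) = ((4·√3)² + 8² − 4²) / (2·4·√3·8) = 96/110.85 = 0.866, so ∠HLJ = 30°.

Therefore, the measure of angle ∠HLJ = 30°.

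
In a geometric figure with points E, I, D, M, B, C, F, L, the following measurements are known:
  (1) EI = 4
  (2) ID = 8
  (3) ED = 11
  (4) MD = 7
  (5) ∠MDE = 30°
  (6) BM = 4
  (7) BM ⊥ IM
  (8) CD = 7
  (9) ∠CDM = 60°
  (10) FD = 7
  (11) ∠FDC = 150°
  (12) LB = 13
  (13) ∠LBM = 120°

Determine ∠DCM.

Step 1: By the law of cosines on triangle CDM: CM² = 7² + 7² − 2·7·7·cos(60°) = 49, so CM = 7.
Step 2: By the inverse law of cosines on triangle DCM: cos(∠DCM) = (7² + 7² − 7²) / (2·7·7) = 49/98 = 0.5, so ∠DCM = 60°.

Therefore, the measure of angle ∠DCM = 60°.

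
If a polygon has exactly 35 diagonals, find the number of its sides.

Using d = n(n - 3)/2, we solve 35 = n(n - 3)/2.
So n(n - 3) = 70.
Testing n = 10: 10 * 7 = 70 = 70. Correct.
The polygon has 10 sides.

10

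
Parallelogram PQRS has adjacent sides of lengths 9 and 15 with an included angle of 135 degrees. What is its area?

Area = a * b * sin(theta)
Area = 9 * 15 * sin(135 degrees)
Area = 135 * sqrt(2)/2
Area = 135*sqrt(2)/2

135*sqrt(2)/2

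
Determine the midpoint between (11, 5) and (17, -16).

M = ((x₁ + x₂)/2, (y₁ + y₂)/2)
= ((11 + 17)/2, (5 + -16)/2)
= (28/2, -11/2) = (14, -11/2)

(14, -11/2)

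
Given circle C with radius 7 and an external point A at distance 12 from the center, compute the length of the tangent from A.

The tangent, radius, and line from the external point to the center form a right triangle.
The right angle is where the tangent meets the radius.
By the Pythagorean theorem: tangent² + 7² = 12²
tangent² = 144 - 49 = 95
tangent = sqrt(95)

sqrt(95)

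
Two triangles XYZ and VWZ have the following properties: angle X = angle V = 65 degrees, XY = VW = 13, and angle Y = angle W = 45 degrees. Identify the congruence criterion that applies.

The given information provides:
angle X = angle V = 65 degrees, XY = VW = 13, and angle Y = angle W = 45 degrees
This matches the ASA congruence theorem.
Two pairs of corresponding angles and the included side are equal (Angle-Side-Angle).

ASA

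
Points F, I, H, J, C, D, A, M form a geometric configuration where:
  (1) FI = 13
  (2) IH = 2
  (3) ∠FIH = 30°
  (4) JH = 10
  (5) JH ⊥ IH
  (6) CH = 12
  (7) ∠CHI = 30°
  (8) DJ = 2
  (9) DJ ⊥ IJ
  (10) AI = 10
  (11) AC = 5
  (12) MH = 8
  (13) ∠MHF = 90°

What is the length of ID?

Step 1: By the law of cosines on triangle JHI: JI² = 10² + 2² − 2·10·2·cos(90°) = 104, so JI = 2·√26.
Step 2: By the law of cosines on triangle IJD: ID² = (2·√26)² + 2² − 2·2·√26·2·cos(90°) = 108, so ID = 6·√3.

Therefore, the length of ID = 6·√3.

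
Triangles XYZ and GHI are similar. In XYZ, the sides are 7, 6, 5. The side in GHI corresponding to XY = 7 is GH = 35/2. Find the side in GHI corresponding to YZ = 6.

Similar triangles have proportional sides. Setting up the proportion:
GH / XY = HI / YZ
35/2 / 7 = HI / 6
HI = 6 * 35/2 / 7 = 15.

15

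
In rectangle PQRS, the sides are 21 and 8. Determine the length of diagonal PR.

Using the Pythagorean theorem:
d² = 21² + 8² = 441 + 64 = 505
d = sqrt(505)

sqrt(505)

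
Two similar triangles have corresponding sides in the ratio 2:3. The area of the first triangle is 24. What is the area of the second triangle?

The ratio of areas of similar triangles = (side ratio)^2.
Side ratio = 2:3, so area ratio = 4:9.
Area of the second triangle / Area of the first triangle = 9/4
Area of the second triangle = 24 * 9/4 = 54

54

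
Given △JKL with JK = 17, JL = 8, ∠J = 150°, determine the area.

Area = (1/2) * JK * JL * sin(J)
Area = (1/2) * 17 * 8 * sin(150°)
Area = (1/2) * 17 * 8 * 1/2
Area = 34

34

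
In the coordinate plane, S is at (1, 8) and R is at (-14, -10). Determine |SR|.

The horizontal distance is |-14 - 1| = 15 and the vertical distance is |-10 - 8| = 18.
By the Pythagorean theorem, d = sqrt(15^2 + 18^2) = sqrt(549) = 3*sqrt(61).

3*sqrt(61)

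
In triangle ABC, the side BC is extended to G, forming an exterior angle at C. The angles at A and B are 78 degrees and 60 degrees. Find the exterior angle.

By the exterior angle theorem, an exterior angle of a triangle equals the sum of the two remote interior angles.
Exterior angle = angle A + angle B
Exterior angle = 78 + 60 = 138 degrees

138 degrees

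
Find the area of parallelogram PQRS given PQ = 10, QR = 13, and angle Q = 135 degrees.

The area of a parallelogram equals the product of two adjacent sides times the sine of the included angle.
This is because the height equals 13 * sin(135°) = 13*sqrt(2)/2.
Area = 10 * 13*sqrt(2)/2 = 65*sqrt(2)

65*sqrt(2)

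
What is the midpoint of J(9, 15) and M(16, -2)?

The midpoint is the point halfway along the segment.
Move half the horizontal distance: 9 + (16 - 9)/2 = 9 + 7/2 = 25/2
Move half the vertical distance: 15 + (-2 - 15)/2 = 15 + -17/2 = 13/2
Midpoint = (25/2, 13/2)

(25/2, 13/2)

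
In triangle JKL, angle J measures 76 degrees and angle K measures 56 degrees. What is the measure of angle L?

angle L = 180 - 76 - 56 = 48 degrees.

48 degrees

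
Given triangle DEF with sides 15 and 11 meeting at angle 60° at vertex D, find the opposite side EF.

Law of cosines: EF^2 = 15^2 + 11^2 - 2(15)(11)cos(60°) = 181, so EF = sqrt(181).

sqrt(181)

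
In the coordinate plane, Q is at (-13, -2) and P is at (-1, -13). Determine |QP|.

d = sqrt((12)^2 + (-11)^2) = sqrt(265)

sqrt(265)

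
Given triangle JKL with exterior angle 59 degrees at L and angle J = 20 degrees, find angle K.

The exterior angle theorem states that an exterior angle equals the sum of the two non-adjacent interior angles.
So 59 = 20 + angle K, which gives angle K = 59 - 20 = 39 degrees.

39 degrees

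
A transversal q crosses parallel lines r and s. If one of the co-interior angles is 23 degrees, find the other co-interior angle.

Co-interior angles sum to 180: 180 - 23 = 157 degrees.

157 degrees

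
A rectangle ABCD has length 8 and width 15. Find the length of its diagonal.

A rectangle's diagonal splits it into two right triangles, with the diagonal as the hypotenuse.
By the Pythagorean theorem, d^2 = 8^2 + 15^2 = 289.
Therefore d = sqrt(289) = 17.

17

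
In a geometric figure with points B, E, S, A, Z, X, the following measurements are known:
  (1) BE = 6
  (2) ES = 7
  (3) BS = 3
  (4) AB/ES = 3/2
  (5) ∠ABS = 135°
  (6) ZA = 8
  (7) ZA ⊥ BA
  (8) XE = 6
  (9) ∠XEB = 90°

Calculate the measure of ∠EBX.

Step 1: By the law of cosines on triangle BEX: BX² = 6² + 6² − 2·6·6·cos(90°) = 72, so BX = 6·√2.
Step 2: By the inverse law of cosines on triangle EBX: cos(∠EBX) = (6² + (6·√2)² − 6²) / (2·6·6·√2) = 72/101.82 = 0.7071, so ∠EBX = 45°.

Therefore, the measure of angle ∠EBX = 45°.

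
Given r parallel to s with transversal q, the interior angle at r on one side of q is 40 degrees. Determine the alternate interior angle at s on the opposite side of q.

Alternate interior angles lie on opposite sides of the transversal, between the parallel lines.
By the alternate interior angle theorem, they are equal: 40 degrees.

40 degrees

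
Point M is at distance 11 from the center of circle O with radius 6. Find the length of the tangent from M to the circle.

Let T be the point of tangency. Then OT ⊥ MT (radius ⊥ tangent).
In right triangle OTM: OM² = OT² + MT²
11² = 6² + MT²
MT² = 85, MT = sqrt(85)

sqrt(85)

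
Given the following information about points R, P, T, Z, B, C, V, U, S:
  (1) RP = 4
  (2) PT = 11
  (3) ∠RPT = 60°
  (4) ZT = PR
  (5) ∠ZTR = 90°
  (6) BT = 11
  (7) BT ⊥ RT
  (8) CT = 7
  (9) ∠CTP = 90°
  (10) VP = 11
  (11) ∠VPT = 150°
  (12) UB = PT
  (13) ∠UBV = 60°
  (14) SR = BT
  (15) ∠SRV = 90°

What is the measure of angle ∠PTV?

Step 1: By the law of cosines on triangle TPV: TV² = 11² + 11² − 2·11·11·cos(150°) = 451.58, so TV ≈ 21.25.
Step 2: By the inverse law of cosines on triangle PTV: cos(∠PTV) = (11² + 21.25² − 11²) / (2·11·21.25) = 451.58/467.51 = 0.9659, so ∠PTV = 15°.

Therefore, the measure of angle ∠PTV = 15°.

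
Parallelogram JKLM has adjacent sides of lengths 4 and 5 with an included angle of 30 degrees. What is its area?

Area = a * b * sin(theta)
Area = 4 * 5 * sin(30 degrees)
Area = 20 * 1/2
Area = 10

10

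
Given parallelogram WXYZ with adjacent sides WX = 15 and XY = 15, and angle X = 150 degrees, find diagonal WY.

Using the law of cosines:
d^2 = 15^2 + 15^2 - 2(15)(15)cos(150 degrees)
d^2 = 225 + 225 - 450*-sqrt(3)/2
d^2 = 225*sqrt(3) + 450
d = 15*sqrt(sqrt(3) + 2)

15*sqrt(sqrt(3) + 2)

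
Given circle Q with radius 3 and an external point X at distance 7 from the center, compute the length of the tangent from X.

Let T be the point of tangency. Then QT ⊥ XT (radius ⊥ tangent).
In right triangle QTX: QX² = QT² + XT²
7² = 3² + XT²
XT² = 40, XT = 2*sqrt(10)

2*sqrt(10)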